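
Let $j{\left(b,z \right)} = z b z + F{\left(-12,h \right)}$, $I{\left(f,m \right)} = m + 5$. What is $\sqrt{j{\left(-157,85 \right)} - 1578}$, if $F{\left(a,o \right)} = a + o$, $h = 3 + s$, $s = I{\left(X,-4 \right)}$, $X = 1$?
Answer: $i \sqrt{1135911} \approx 1065.8 i$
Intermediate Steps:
$I{\left(f,m \right)} = 5 + m$
$s = 1$ ($s = 5 - 4 = 1$)
$h = 4$ ($h = 3 + 1 = 4$)
$j{\left(b,z \right)} = -8 + b z^{2}$ ($j{\left(b,z \right)} = z b z + \left(-12 + 4\right) = b z z - 8 = b z^{2} - 8 = -8 + b z^{2}$)
$\sqrt{j{\left(-157,85 \right)} - 1578} = \sqrt{\left(-8 - 157 \cdot 85^{2}\right) - 1578} = \sqrt{\left(-8 - 1134325\right) - 1578} = \sqrt{-1134333 - 1578} = \sqrt{-1135911} = i \sqrt{1135911}$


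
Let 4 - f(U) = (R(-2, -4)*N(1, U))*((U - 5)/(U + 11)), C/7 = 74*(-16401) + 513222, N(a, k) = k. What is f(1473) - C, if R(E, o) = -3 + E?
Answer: 1821778283/371 ≈ 4.9105e+6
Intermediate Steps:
C = -4903164 (C = 7*(74*(-16401) + 513222) = 7*(-1213674 + 513222) = 7*(-700452) = -4903164)
f(U) = 4 + 5*U*(-5 + U)/(11 + U) (f(U) = 4 - (-3 - 2)*U*(U - 5)/(U + 11) = 4 - (-5*U)*(-5 + U)/(11 + U) = 4 - (-5)*U*(-5 + U)/(11 + U) = 4 + 5*U*(-5 + U)/(11 + U))
f(1473) - C = (44 - 21*1473 + 5*1473²)/(11 + 1473) - 1*(-4903164) = (44 - 30933 + 5*2169729)/1484 + 4903164 = (44 - 30933 + 10848645)/1484 + 4903164 = (1/1484)*10817756 + 4903164 = 2704439/371 + 4903164 = 1821778283/371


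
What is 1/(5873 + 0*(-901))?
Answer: 1/5873 ≈ 0.00017027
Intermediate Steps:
1/(5873 + 0*(-901)) = 1/(5873 + 0) = 1/5873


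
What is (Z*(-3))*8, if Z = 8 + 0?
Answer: -192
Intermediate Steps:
Z = 8
(Z*(-3))*8 = (8*(-3))*8 = -24*8 = -192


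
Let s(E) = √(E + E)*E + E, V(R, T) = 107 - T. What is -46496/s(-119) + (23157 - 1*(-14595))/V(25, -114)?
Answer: 4904888/28441 - 46496*I*√238/28441 ≈ 172.46 - 25.221*I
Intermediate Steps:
s(E) = E + √2*E^(3/2) (s(E) = √(2*E)*E + E = (√2*√E)*E + E = √2*E^(3/2) + E = E + √2*E^(3/2))
-46496/s(-119) + (23157 - 1*(-14595))/V(25, -114) = -46496/(-119 + √2*(-119)^(3/2)) + (23157 - 1*(-14595))/(107 - 1*(-114)) = -46496/(-119 + √2*(-119*I*√119)) + (23157 + 14595)/(107 + 114) = -46496/(-119 - 119*I*√238) + 37752/221 = -46496/(-119 - 119*I*√238) + 37752*(1/221) = -46496/(-119 - 119*I*√238) + 2904/17 = 2904/17 - 46496/(-119 - 119*I*√238)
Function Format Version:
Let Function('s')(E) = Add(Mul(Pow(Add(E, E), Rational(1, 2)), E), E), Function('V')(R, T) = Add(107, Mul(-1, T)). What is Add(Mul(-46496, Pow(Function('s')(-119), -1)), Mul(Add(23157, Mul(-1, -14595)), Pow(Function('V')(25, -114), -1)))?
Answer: Add(Rational(4904888, 28441), Mul(Rational(-46496, 28441), I, Pow(238, Rational(1, 2)))) ≈ Add(172.46, Mul(-25.221, I))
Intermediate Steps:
Function('s')(E) = Add(E, Mul(Pow(2, Rational(1, 2)), Pow(E, Rational(3, 2)))) (Function('s')(E) = Add(Mul(Pow(Mul(2, E), Rational(1, 2)), E), E) = Add(Mul(Mul(Pow(2, Rational(1, 2)), Pow(E, Rational(1, 2))), E), E) = Add(Mul(Pow(2, Rational(1, 2)), Pow(E, Rational(3, 2))), E) = Add(E, Mul(Pow(2, Rational(1, 2)), Pow(E, Rational(3, 2)))))
Add(Mul(-46496, Pow(Function('s')(-119), -1)), Mul(Add(23157, Mul(-1, -14595)), Pow(Function('V')(25, -114), -1))) = Add(Mul(-46496, Pow(Add(-119, Mul(Pow(2, Rational(1, 2)), Pow(-119, Rational(3, 2)))), -1)), Mul(Add(23157, Mul(-1, -14595)), Pow(Add(107, Mul(-1, -114)), -1))) = Add(Mul(-46496, Pow(Add(-119, Mul(Pow(2, Rational(1, 2)), Mul(-119, I, Pow(119, Rational(1, 2))))), -1)), Mul(Add(23157, 14595), Pow(Add(107, 114), -1))) = Add(Mul(-46496, Pow(Add(-119, Mul(-119, I, Pow(238, Rational(1, 2)))), -1)), Mul(37752, Pow(221, -1))) = Add(Mul(-46496, Pow(Add(-119, Mul(-119, I, Pow(238, Rational(1, 2)))), -1)), Mul(37752, Rational(1, 221))) = Add(Mul(-46496, Pow(Add(-119, Mul(-119, I, Pow(238, Rational(1, 2)))), -1)), Rational(2904, 17)) = Add(Rational(2904, 17), Mul(-46496, Pow(Add(-119, Mul(-119, I, Pow(238, Rational(1, 2)))), -1)))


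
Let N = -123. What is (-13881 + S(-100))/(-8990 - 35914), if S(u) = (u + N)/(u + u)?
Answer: 2775977/8980800 ≈ 0.30910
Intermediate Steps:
S(u) = (-123 + u)/(2*u) (S(u) = (u - 123)/(u + u) = (-123 + u)/((2*u)) = (-123 + u)*(1/(2*u)) = (-123 + u)/(2*u))
(-13881 + S(-100))/(-8990 - 35914) = (-13881 + (½)*(-123 - 100)/(-100))/(-8990 - 35914) = (-13881 + (½)*(-1/100)*(-223))/(-44904) = (-13881 + 223/200)*(-1/44904) = -2775977/200*(-1/44904) = 2775977/8980800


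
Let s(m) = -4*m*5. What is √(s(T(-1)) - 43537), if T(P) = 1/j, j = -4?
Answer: 2*I*√10883 ≈ 208.64*I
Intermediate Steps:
T(P) = -¼ (T(P) = 1/(-4) = -¼)
s(m) = -20*m
√(s(T(-1)) - 43537) = √(-20*(-¼) - 43537) = √(5 - 43537) = √(-43532) = 2*I*√10883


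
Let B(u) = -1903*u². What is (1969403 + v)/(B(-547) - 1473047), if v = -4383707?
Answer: 402384/95144629 ≈ 0.0042292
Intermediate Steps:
(1969403 + v)/(B(-547) - 1473047) = (1969403 - 4383707)/(-1903*(-547)² - 1473047) = -2414304/(-1903*299209 - 1473047) = -2414304/(-569394727 - 1473047) = -2414304/(-570867774) = -2414304*(-1/570867774) = 402384/95144629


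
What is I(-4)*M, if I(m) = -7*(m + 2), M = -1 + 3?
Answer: 28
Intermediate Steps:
M = 2
I(m) = -14 - 7*m (I(m) = -7*(2 + m) = -14 - 7*m)
I(-4)*M = (-14 - 7*(-4))*2 = (-14 + 28)*2 = 14*2 = 28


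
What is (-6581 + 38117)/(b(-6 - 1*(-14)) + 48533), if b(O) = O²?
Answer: 10512/16199 ≈ 0.64893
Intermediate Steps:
(-6581 + 38117)/(b(-6 - 1*(-14)) + 48533) = (-6581 + 38117)/((-6 - 1*(-14))² + 48533) = 31536/((-6 + 14)² + 48533) = 31536/(8² + 48533) = 31536/(64 + 48533) = 31536/48597 = 31536*(1/48597) = 10512/16199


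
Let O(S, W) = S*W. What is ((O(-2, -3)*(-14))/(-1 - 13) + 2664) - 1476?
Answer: 1194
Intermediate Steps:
((O(-2, -3)*(-14))/(-1 - 13) + 2664) - 1476 = ((-2*(-3)*(-14))/(-1 - 13) + 2664) - 1476 = ((6*(-14))/(-14) + 2664) - 1476 = (-84*(-1/14) + 2664) - 1476 = (6 + 2664) - 1476 = 2670 - 1476 = 1194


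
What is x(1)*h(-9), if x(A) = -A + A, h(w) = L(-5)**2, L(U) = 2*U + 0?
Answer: 0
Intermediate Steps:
L(U) = 2*U
h(w) = 100 (h(w) = (2*(-5))**2 = (-10)**2 = 100)
x(A) = 0
x(1)*h(-9) = 0*100 = 0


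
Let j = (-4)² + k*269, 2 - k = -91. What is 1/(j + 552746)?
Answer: 1/577779 ≈ 1.7308e-6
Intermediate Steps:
k = 93 (k = 2 - 1*(-91) = 2 + 91 = 93)
j = 25033 (j = (-4)² + 93*269 = 16 + 25017 = 25033)
1/(j + 552746) = 1/(25033 + 552746) = 1/577779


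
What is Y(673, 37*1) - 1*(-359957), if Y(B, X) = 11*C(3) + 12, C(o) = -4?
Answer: 359925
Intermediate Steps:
Y(B, X) = -32 (Y(B, X) = 11*(-4) + 12 = -44 + 12 = -32)
Y(673, 37*1) - 1*(-359957) = -32 - 1*(-359957) = -32 + 359957 = 359925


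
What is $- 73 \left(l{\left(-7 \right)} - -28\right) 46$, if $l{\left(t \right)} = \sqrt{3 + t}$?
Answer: $-94024 - 6716 i \approx -94024.0 - 6716.0 i$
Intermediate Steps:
$- 73 \left(l{\left(-7 \right)} - -28\right) 46 = - 73 \left(\sqrt{3 - 7} - -28\right) 46 = - 73 \left(\sqrt{-4} + 28\right) 46 = - 73 \left(2 i + 28\right) 46 = - 73 \left(28 + 2 i\right) 46 = \left(-2044 - 146 i\right) 46 = -94024 - 6716 i$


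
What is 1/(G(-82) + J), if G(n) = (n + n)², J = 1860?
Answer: 1/28756 ≈ 3.4775e-5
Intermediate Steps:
G(n) = 4*n² (G(n) = (2*n)² = 4*n²)
1/(G(-82) + J) = 1/(4*(-82)² + 1860) = 1/(4*6724 + 1860) = 1/(26896 + 1860) = 1/28756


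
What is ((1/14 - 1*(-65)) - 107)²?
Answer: 344569/196 ≈ 1758.0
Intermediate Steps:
((1/14 - 1*(-65)) - 107)² = ((1/14 + 65) - 107)² = (911/14 - 107)² = (-587/14)² = 344569/196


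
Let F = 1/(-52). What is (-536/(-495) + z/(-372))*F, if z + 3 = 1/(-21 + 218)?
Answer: -6595379/314388360 ≈ -0.020978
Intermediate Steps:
z = -590/197 (z = -3 + 1/(-21 + 218) = -3 + 1/197 = -590/197 ≈ -2.9949)
F = -1/52 ≈ -0.019231
(-536/(-495) + z/(-372))*F = (-536/(-495) - 590/197/(-372))*(-1/52) = (-536*(-1/495) - 590/197*(-1/372))*(-1/52) = (536/495 + 295/36642)*(-1/52) = (6595379/6045930)*(-1/52) = -6595379/314388360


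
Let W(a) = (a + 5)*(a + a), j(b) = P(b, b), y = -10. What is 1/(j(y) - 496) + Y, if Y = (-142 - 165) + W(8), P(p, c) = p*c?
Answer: -39205/396 ≈ -99.003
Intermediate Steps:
P(p, c) = c*p
j(b) = b**2 (j(b) = b*b = b**2)
W(a) = 2*a*(5 + a) (W(a) = (5 + a)*(2*a) = 2*a*(5 + a))
Y = -99 (Y = (-142 - 165) + 2*8*(5 + 8) = -307 + 2*8*13 = -307 + 208 = -99)
1/(j(y) - 496) + Y = 1/((-10)**2 - 496) - 99 = 1/(100 - 496) - 99 = 1/(-396) - 99 = -1/396 - 99 = -39205/396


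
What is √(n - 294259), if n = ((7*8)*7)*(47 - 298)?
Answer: I*√392651 ≈ 626.62*I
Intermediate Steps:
n = -98392 (n = (56*7)*(-251) = 392*(-251) = -98392)
√(n - 294259) = √(-98392 - 294259) = √(-392651) = I*√392651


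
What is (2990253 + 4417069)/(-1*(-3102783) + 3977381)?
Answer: 284897/272314 ≈ 1.0462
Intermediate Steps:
(2990253 + 4417069)/(-1*(-3102783) + 3977381) = 7407322/(3102783 + 3977381) = 7407322/7080164 = 7407322*(1/7080164) = 284897/272314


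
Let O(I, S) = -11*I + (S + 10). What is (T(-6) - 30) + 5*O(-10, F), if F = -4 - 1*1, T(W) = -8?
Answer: 537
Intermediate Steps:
F = -5 (F = -4 - 1 = -5)
O(I, S) = 10 + S - 11*I (O(I, S) = -11*I + (10 + S) = 10 + S - 11*I)
(T(-6) - 30) + 5*O(-10, F) = (-8 - 30) + 5*(10 - 5 - 11*(-10)) = -38 + 5*(10 - 5 + 110) = -38 + 5*115 = -38 + 575 = 537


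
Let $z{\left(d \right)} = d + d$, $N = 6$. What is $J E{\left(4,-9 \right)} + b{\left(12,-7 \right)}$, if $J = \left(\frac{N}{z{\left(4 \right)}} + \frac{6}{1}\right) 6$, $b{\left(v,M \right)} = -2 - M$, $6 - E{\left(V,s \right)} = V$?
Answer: $86$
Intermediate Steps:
$E{\left(V,s \right)} = 6 - V$
$z{\left(d \right)} = 2 d$
$J = \frac{81}{2}$ ($J = \left(\frac{6}{2 \cdot 4} + \frac{6}{1}\right) 6 = \left(\frac{6}{8} + 6 \cdot 1\right) 6 = \left(6 \cdot \frac{1}{8} + 6\right) 6 = \left(\frac{3}{4} + 6\right) 6 = \frac{27}{4} \cdot 6 = \frac{81}{2} \approx 40.5$)
$J E{\left(4,-9 \right)} + b{\left(12,-7 \right)} = \frac{81 \left(6 - 4\right)}{2} - -5 = \frac{81 \left(6 - 4\right)}{2} + \left(-2 + 7\right) = \frac{81}{2} \cdot 2 + 5 = 81 + 5 = 86$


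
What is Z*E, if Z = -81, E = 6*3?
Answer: -1458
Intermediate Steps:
E = 18
Z*E = -81*18 = -1458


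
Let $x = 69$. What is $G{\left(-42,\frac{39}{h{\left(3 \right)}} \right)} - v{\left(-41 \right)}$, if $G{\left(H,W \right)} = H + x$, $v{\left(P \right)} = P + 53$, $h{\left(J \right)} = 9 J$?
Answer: $15$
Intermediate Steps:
$v{\left(P \right)} = 53 + P$
$G{\left(H,W \right)} = 69 + H$ ($G{\left(H,W \right)} = H + 69 = 69 + H$)
$G{\left(-42,\frac{39}{h{\left(3 \right)}} \right)} - v{\left(-41 \right)} = \left(69 - 42\right) - \left(53 - 41\right) = 27 - 12 = 15$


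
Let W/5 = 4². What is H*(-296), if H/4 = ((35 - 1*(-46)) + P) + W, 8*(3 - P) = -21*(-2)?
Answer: -187960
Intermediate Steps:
W = 80 (W = 5*4² = 5*16 = 80)
P = -9/4 (P = 3 - (-21)*(-2)/8 = 3 - ⅛*42 = 3 - 21/4 = -9/4 ≈ -2.2500)
H = 635 (H = 4*(((35 - 1*(-46)) - 9/4) + 80) = 4*(((35 + 46) - 9/4) + 80) = 4*((81 - 9/4) + 80) = 4*(315/4 + 80) = 4*(635/4) = 635)
H*(-296) = 635*(-296) = -187960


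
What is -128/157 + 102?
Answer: 15886/157 ≈ 101.18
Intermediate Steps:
-128/157 + 102 = 15886/157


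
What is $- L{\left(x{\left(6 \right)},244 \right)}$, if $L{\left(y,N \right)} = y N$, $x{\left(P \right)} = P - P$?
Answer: $0$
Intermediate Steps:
$x{\left(P \right)} = 0$
$L{\left(y,N \right)} = N y$
$- L{\left(x{\left(6 \right)},244 \right)} = - 244 \cdot 0 = \left(-1\right) 0 = 0$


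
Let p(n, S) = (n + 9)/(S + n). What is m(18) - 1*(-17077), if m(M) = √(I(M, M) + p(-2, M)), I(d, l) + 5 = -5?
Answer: 17077 + 3*I*√17/4 ≈ 17077.0 + 3.0923*I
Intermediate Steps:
p(n, S) = (9 + n)/(S + n)
I(d, l) = -10 (I(d, l) = -5 - 5 = -10)
m(M) = √(-10 + 7/(-2 + M)) (m(M) = √(-10 + (9 - 2)/(M - 2)) = √(-10 + 7/(-2 + M)))
m(18) - 1*(-17077) = √((27 - 10*18)/(-2 + 18)) - 1*(-17077) = √((27 - 180)/16) + 17077 = √((1/16)*(-153)) + 17077 = √(-153/16) + 17077 = 3*I*√17/4 + 17077 = 17077 + 3*I*√17/4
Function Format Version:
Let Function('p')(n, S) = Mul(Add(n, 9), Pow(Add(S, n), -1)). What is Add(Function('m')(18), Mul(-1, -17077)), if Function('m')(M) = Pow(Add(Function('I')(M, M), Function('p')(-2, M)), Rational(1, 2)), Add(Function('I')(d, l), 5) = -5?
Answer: Add(17077, Mul(Rational(3, 4), I, Pow(17, Rational(1, 2)))) ≈ Add(17077., Mul(3.0923, I))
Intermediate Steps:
Function('p')(n, S) = Mul(Pow(Add(S, n), -1), Add(9, n)) (Function('p')(n, S) = Mul(Add(9, n), Pow(Add(S, n), -1)) = Mul(Pow(Add(S, n), -1), Add(9, n)))
Function('I')(d, l) = -10 (Function('I')(d, l) = Add(-5, -5) = -10)
Function('m')(M) = Pow(Add(-10, Mul(7, Pow(Add(-2, M), -1))), Rational(1, 2)) (Function('m')(M) = Pow(Add(-10, Mul(Pow(Add(M, -2), -1), Add(9, -2))), Rational(1, 2)) = Pow(Add(-10, Mul(Pow(Add(-2, M), -1), 7)), Rational(1, 2)) = Pow(Add(-10, Mul(7, Pow(Add(-2, M), -1))), Rational(1, 2)))
Add(Function('m')(18), Mul(-1, -17077)) = Add(Pow(Mul(Pow(Add(-2, 18), -1), Add(27, Mul(-10, 18))), Rational(1, 2)), Mul(-1, -17077)) = Add(Pow(Mul(Pow(16, -1), Add(27, -180)), Rational(1, 2)), 17077) = Add(Pow(Mul(Rational(1, 16), -153), Rational(1, 2)), 17077) = Add(Pow(Rational(-153, 16), Rational(1, 2)), 17077) = Add(Mul(Rational(3, 4), I, Pow(17, Rational(1, 2))), 17077) = Add(17077, Mul(Rational(3, 4), I, Pow(17, Rational(1, 2))))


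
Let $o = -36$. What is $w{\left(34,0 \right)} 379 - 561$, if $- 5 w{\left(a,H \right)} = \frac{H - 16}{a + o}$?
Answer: $- \frac{5837}{5} \approx -1167.4$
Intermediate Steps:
$w{\left(a,H \right)} = - \frac{-16 + H}{5 \left(-36 + a\right)}$ ($w{\left(a,H \right)} = - \frac{\left(H - 16\right) \frac{1}{a - 36}}{5} = - \frac{\left(-16 + H\right) \frac{1}{-36 + a}}{5} = - \frac{\frac{1}{-36 + a} \left(-16 + H\right)}{5} = - \frac{-16 + H}{5 \left(-36 + a\right)}$)
$w{\left(34,0 \right)} 379 - 561 = \frac{16 - 0}{5 \left(-36 + 34\right)} 379 - 561 = \frac{16 + 0}{5 \left(-2\right)} 379 - 561 = \frac{1}{5} \left(- \frac{1}{2}\right) 16 \cdot 379 - 561 = \left(- \frac{8}{5}\right) 379 - 561 = - \frac{3032}{5} - 561 = - \frac{5837}{5}$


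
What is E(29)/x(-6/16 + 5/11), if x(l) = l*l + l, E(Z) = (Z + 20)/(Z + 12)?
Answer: 54208/3895 ≈ 13.917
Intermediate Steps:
E(Z) = (20 + Z)/(12 + Z)
x(l) = l + l**2 (x(l) = l**2 + l = l + l**2)
E(29)/x(-6/16 + 5/11) = ((20 + 29)/(12 + 29))/(((-6/16 + 5/11)*(1 + (-6/16 + 5/11)))) = (49/41)/(((-6*1/16 + 5*(1/11))*(1 + (-6*1/16 + 5*(1/11))))) = ((1/41)*49)/(((-3/8 + 5/11)*(1 + (-3/8 + 5/11)))) = 49/(41*((7*(1 + 7/88)/88))) = 49/(41*(((7/88)*(95/88)))) = 49/(41*(665/7744)) = (49/41)*(7744/665) = 54208/3895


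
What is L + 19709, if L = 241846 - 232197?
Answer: 29358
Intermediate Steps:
L = 9649
L + 19709 = 9649 + 19709 = 29358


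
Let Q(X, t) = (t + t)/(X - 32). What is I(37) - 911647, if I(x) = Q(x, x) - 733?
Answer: -4561826/5 ≈ -9.1237e+5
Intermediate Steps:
Q(X, t) = 2*t/(-32 + X) (Q(X, t) = (2*t)/(-32 + X) = 2*t/(-32 + X))
I(x) = -733 + 2*x/(-32 + x) (I(x) = 2*x/(-32 + x) - 733 = -733 + 2*x/(-32 + x))
I(37) - 911647 = (23456 - 731*37)/(-32 + 37) - 911647 = (23456 - 27047)/5 - 911647 = (⅕)*(-3591) - 911647 = -3591/5 - 911647 = -4561826/5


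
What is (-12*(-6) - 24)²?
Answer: 2304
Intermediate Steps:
(-12*(-6) - 24)² = (72 - 24)² = 48² = 2304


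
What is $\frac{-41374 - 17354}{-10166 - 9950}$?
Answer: $\frac{14682}{5029} \approx 2.9195$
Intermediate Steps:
$\frac{-41374 - 17354}{-10166 - 9950} = - \frac{58728}{-20116} = \left(-58728\right) \left(- \frac{1}{20116}\right) = \frac{14682}{5029}$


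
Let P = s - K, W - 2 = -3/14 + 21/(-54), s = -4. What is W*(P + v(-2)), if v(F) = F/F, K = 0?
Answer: -88/21 ≈ -4.1905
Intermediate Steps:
v(F) = 1
W = 88/63 (W = 2 + (-3/14 + 21/(-54)) = 2 + (-3*1/14 + 21*(-1/54)) = 2 + (-3/14 - 7/18) = 2 - 38/63 = 88/63 ≈ 1.3968)
P = -4 (P = -4 - 1*0 = -4 + 0 = -4)
W*(P + v(-2)) = 88*(-4 + 1)/63 = (88/63)*(-3) = -88/21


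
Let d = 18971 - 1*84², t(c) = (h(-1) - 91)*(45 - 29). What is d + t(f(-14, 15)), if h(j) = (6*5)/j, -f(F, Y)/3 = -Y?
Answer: 9979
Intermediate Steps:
f(F, Y) = 3*Y (f(F, Y) = -(-3)*Y = 3*Y)
h(j) = 30/j
t(c) = -1936 (t(c) = (30/(-1) - 91)*(45 - 29) = (30*(-1) - 91)*16 = (-30 - 91)*16 = -121*16 = -1936)
d = 11915 (d = 18971 - 1*7056 = 18971 - 7056 = 11915)
d + t(f(-14, 15)) = 11915 - 1936 = 9979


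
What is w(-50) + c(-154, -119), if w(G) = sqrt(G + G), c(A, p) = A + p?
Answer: -273 + 10*I ≈ -273.0 + 10.0*I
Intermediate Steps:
w(G) = sqrt(2)*sqrt(G) (w(G) = sqrt(2*G) = sqrt(2)*sqrt(G))
w(-50) + c(-154, -119) = sqrt(2)*sqrt(-50) + (-154 - 119) = sqrt(2)*(5*I*sqrt(2)) - 273 = 10*I - 273 = -273 + 10*I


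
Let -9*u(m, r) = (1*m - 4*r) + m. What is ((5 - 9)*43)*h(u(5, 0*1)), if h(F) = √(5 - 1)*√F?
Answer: -344*I*√10/3 ≈ -362.61*I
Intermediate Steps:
u(m, r) = -2*m/9 + 4*r/9 (u(m, r) = -((1*m - 4*r) + m)/9 = -((m - 4*r) + m)/9 = -(-4*r + 2*m)/9 = -2*m/9 + 4*r/9)
h(F) = 2*√F (h(F) = √4*√F = 2*√F)
((5 - 9)*43)*h(u(5, 0*1)) = ((5 - 9)*43)*(2*√(-2/9*5 + 4*(0*1)/9)) = (-4*43)*(2*√(-10/9 + (4/9)*0)) = -344*√(-10/9 + 0) = -344*√(-10/9) = -344*I*√10/3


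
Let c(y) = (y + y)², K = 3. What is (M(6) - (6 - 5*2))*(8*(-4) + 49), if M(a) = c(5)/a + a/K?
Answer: 1156/3 ≈ 385.33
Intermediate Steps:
c(y) = 4*y² (c(y) = (2*y)² = 4*y²)
M(a) = 100/a + a/3 (M(a) = (4*5²)/a + a/3 = (4*25)/a + a*(⅓) = 100/a + a/3)
(M(6) - (6 - 5*2))*(8*(-4) + 49) = ((100/6 + (⅓)*6) - (6 - 5*2))*(8*(-4) + 49) = ((100*(⅙) + 2) - (6 - 10))*(-32 + 49) = ((50/3 + 2) - 1*(-4))*17 = (56/3 + 4)*17 = (68/3)*17 = 1156/3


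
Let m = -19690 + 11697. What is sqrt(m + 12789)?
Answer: 2*sqrt(1199) ≈ 69.253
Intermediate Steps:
m = -7993
sqrt(m + 12789) = sqrt(-7993 + 12789) = sqrt(4796) = 2*sqrt(1199)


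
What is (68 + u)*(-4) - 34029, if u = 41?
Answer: -34465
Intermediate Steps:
(68 + u)*(-4) - 34029 = (68 + 41)*(-4) - 34029 = 109*(-4) - 34029 = -436 - 34029 = -34465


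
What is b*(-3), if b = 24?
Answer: -72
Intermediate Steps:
b*(-3) = 24*(-3) = -72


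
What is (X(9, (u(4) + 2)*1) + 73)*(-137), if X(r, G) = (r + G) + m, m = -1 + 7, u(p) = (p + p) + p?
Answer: -13974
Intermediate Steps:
u(p) = 3*p (u(p) = 2*p + p = 3*p)
m = 6
X(r, G) = 6 + G + r (X(r, G) = (r + G) + 6 = (G + r) + 6 = 6 + G + r)
(X(9, (u(4) + 2)*1) + 73)*(-137) = ((6 + (3*4 + 2)*1 + 9) + 73)*(-137) = ((6 + (12 + 2)*1 + 9) + 73)*(-137) = ((6 + 14*1 + 9) + 73)*(-137) = ((6 + 14 + 9) + 73)*(-137) = (29 + 73)*(-137) = 102*(-137) = -13974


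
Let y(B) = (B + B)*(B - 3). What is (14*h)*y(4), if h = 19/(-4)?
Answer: -532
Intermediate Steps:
y(B) = 2*B*(-3 + B) (y(B) = (2*B)*(-3 + B) = 2*B*(-3 + B))
h = -19/4 (h = 19*(-¼) = -19/4 ≈ -4.7500)
(14*h)*y(4) = (14*(-19/4))*(2*4*(-3 + 4)) = -133*4 = -133/2*8 = -532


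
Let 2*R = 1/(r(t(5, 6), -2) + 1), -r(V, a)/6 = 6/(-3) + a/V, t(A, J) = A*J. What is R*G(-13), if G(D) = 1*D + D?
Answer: -65/67 ≈ -0.97015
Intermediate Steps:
G(D) = 2*D (G(D) = D + D = 2*D)
r(V, a) = 12 - 6*a/V (r(V, a) = -6*(6/(-3) + a/V) = -6*(6*(-1/3) + a/V) = -6*(-2 + a/V) = 12 - 6*a/V)
R = 5/134 (R = 1/(2*((12 - 6*(-2)/5*6) + 1)) = 1/(2*((12 - 6*(-2)/30) + 1)) = 1/(2*((12 - 6*(-2)*1/30) + 1)) = 1/(2*((12 + 2/5) + 1)) = 1/(2*(62/5 + 1)) = 1/(2*(67/5)) = (1/2)*(5/67) = 5/134 ≈ 0.037313)
R*G(-13) = 5*(2*(-13))/134 = (5/134)*(-26) = -65/67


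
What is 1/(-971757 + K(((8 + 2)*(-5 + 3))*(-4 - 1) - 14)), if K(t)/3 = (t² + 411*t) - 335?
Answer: -1/844536 ≈ -1.1841e-6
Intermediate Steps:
K(t) = -1005 + 3*t² + 1233*t (K(t) = 3*((t² + 411*t) - 335) = 3*(-335 + t² + 411*t) = -1005 + 3*t² + 1233*t)
1/(-971757 + K(((8 + 2)*(-5 + 3))*(-4 - 1) - 14)) = 1/(-971757 + (-1005 + 3*(((8 + 2)*(-5 + 3))*(-4 - 1) - 14)² + 1233*(((8 + 2)*(-5 + 3))*(-4 - 1) - 14))) = 1/(-971757 + (-1005 + 3*((10*(-2))*(-5) - 14)² + 1233*((10*(-2))*(-5) - 14))) = 1/(-971757 + (-1005 + 3*(-20*(-5) - 14)² + 1233*(-20*(-5) - 14))) = 1/(-971757 + (-1005 + 3*(100 - 14)² + 1233*(100 - 14))) = 1/(-971757 + (-1005 + 3*86² + 1233*86)) = 1/(-971757 + (-1005 + 3*7396 + 106038)) = 1/(-971757 + (-1005 + 22188 + 106038)) = 1/(-971757 + 127221) = 1/(-844536) = -1/844536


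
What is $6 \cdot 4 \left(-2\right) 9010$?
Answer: $-432480$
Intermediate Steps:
$6 \cdot 4 \left(-2\right) 9010 = 24 \left(-2\right) 9010 = \left(-48\right) 9010 = -432480$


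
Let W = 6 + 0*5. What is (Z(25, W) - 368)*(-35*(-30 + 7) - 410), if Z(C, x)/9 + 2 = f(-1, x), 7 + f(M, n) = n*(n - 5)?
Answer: -156025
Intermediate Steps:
W = 6 (W = 6 + 0 = 6)
f(M, n) = -7 + n*(-5 + n) (f(M, n) = -7 + n*(n - 5) = -7 + n*(-5 + n))
Z(C, x) = -81 - 45*x + 9*x² (Z(C, x) = -18 + 9*(-7 + x² - 5*x) = -18 + (-63 - 45*x + 9*x²) = -81 - 45*x + 9*x²)
(Z(25, W) - 368)*(-35*(-30 + 7) - 410) = ((-81 - 45*6 + 9*6²) - 368)*(-35*(-30 + 7) - 410) = ((-81 - 270 + 9*36) - 368)*(-35*(-23) - 410) = ((-81 - 270 + 324) - 368)*(805 - 410) = (-27 - 368)*395 = -395*395 = -156025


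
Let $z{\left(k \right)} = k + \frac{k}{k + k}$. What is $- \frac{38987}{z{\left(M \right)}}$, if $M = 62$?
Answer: $- \frac{77974}{125} \approx -623.79$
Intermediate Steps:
$z{\left(k \right)} = \frac{1}{2} + k$ ($z{\left(k \right)} = k + \frac{k}{2 k} = k + \frac{1}{2 k} k = k + \frac{1}{2} = \frac{1}{2} + k$)
$- \frac{38987}{z{\left(M \right)}} = - \frac{38987}{\frac{1}{2} + 62} = - \frac{38987}{\frac{125}{2}} = \left(-38987\right) \frac{2}{125} = - \frac{77974}{125}$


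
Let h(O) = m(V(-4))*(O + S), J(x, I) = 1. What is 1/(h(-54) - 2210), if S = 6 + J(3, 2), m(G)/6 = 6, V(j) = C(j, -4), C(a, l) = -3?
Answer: -1/3902 ≈ -0.00025628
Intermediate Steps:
V(j) = -3
m(G) = 36 (m(G) = 6*6 = 36)
S = 7 (S = 6 + 1 = 7)
h(O) = 252 + 36*O (h(O) = 36*(O + 7) = 36*(7 + O) = 252 + 36*O)
1/(h(-54) - 2210) = 1/((252 + 36*(-54)) - 2210) = 1/((252 - 1944) - 2210) = 1/(-1692 - 2210) = 1/(-3902) = -1/3902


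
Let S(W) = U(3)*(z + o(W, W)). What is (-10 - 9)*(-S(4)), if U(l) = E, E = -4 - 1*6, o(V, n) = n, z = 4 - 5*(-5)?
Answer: -6270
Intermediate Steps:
z = 29 (z = 4 + 25 = 29)
E = -10 (E = -4 - 6 = -10)
U(l) = -10
S(W) = -290 - 10*W (S(W) = -10*(29 + W) = -290 - 10*W)
(-10 - 9)*(-S(4)) = (-10 - 9)*(-(-290 - 10*4)) = -(-19)*(-290 - 40) = -(-19)*(-330) = -19*330 = -6270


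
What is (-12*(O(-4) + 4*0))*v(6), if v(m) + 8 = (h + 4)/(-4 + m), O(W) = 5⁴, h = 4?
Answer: 30000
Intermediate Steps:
O(W) = 625
v(m) = -8 + 8/(-4 + m) (v(m) = -8 + (4 + 4)/(-4 + m) = -8 + 8/(-4 + m))
(-12*(O(-4) + 4*0))*v(6) = (-12*(625 + 4*0))*(8*(5 - 1*6)/(-4 + 6)) = (-12*(625 + 0))*(8*(5 - 6)/2) = (-12*625)*(8*(½)*(-1)) = -7500*(-4) = 30000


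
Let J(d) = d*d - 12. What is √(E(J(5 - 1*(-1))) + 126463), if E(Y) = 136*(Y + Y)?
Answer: √132991 ≈ 364.68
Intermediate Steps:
J(d) = -12 + d² (J(d) = d² - 12 = -12 + d²)
E(Y) = 272*Y (E(Y) = 136*(2*Y) = 272*Y)
√(E(J(5 - 1*(-1))) + 126463) = √(272*(-12 + (5 - 1*(-1))²) + 126463) = √(272*(-12 + (5 + 1)²) + 126463) = √(272*(-12 + 6²) + 126463) = √(272*(-12 + 36) + 126463) = √(272*24 + 126463) = √(6528 + 126463) = √132991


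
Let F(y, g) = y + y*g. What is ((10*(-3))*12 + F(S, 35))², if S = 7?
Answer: 11664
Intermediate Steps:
F(y, g) = y + g*y
((10*(-3))*12 + F(S, 35))² = ((10*(-3))*12 + 7*(1 + 35))² = (-30*12 + 7*36)² = (-360 + 252)² = (-108)² = 11664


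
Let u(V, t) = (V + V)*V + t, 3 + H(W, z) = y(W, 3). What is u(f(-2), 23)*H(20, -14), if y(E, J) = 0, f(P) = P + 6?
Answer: -165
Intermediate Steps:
f(P) = 6 + P
H(W, z) = -3 (H(W, z) = -3 + 0 = -3)
u(V, t) = t + 2*V² (u(V, t) = (2*V)*V + t = 2*V² + t = t + 2*V²)
u(f(-2), 23)*H(20, -14) = (23 + 2*(6 - 2)²)*(-3) = (23 + 2*4²)*(-3) = (23 + 2*16)*(-3) = (23 + 32)*(-3) = 55*(-3) = -165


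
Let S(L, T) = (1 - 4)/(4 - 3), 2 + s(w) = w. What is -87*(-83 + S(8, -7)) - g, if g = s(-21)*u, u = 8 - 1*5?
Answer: 7551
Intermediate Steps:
s(w) = -2 + w
S(L, T) = -3 (S(L, T) = -3/1 = -3*1 = -3)
u = 3 (u = 8 - 5 = 3)
g = -69 (g = (-2 - 21)*3 = -23*3 = -69)
-87*(-83 + S(8, -7)) - g = -87*(-83 - 3) - 1*(-69) = -87*(-86) + 69 = 7482 + 69 = 7551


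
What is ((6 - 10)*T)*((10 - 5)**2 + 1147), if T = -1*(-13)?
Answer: -60944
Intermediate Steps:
T = 13
((6 - 10)*T)*((10 - 5)**2 + 1147) = ((6 - 10)*13)*((10 - 5)**2 + 1147) = (-4*13)*(5**2 + 1147) = -52*(25 + 1147) = -52*1172 = -60944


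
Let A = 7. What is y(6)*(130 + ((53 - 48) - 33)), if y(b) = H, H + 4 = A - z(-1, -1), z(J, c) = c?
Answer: 408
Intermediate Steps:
H = 4 (H = -4 + (7 - 1*(-1)) = -4 + (7 + 1) = -4 + 8 = 4)
y(b) = 4
y(6)*(130 + ((53 - 48) - 33)) = 4*(130 + ((53 - 48) - 33)) = 4*(130 + (5 - 33)) = 4*(130 - 28) = 4*102 = 408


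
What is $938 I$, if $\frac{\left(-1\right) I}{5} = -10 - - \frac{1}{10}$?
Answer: $46431$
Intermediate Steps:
$I = \frac{99}{2}$ ($I = - 5 \left(-10 - - \frac{1}{10}\right) = - 5 \left(-10 + \frac{1}{10}\right) = \left(-5\right) \left(- \frac{99}{10}\right) = \frac{99}{2} \approx 49.5$)
$938 I = 938 \cdot \frac{99}{2} = 46431$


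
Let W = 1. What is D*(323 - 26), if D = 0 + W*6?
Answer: 1782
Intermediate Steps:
D = 6 (D = 0 + 1*6 = 0 + 6 = 6)
D*(323 - 26) = 6*(323 - 26) = 6*297 = 1782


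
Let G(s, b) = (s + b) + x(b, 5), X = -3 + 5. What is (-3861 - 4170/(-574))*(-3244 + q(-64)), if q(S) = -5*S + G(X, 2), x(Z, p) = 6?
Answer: 3222948108/287 ≈ 1.1230e+7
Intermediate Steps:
X = 2
G(s, b) = 6 + b + s (G(s, b) = (s + b) + 6 = (b + s) + 6 = 6 + b + s)
q(S) = 10 - 5*S (q(S) = -5*S + (6 + 2 + 2) = -5*S + 10 = 10 - 5*S)
(-3861 - 4170/(-574))*(-3244 + q(-64)) = (-3861 - 4170/(-574))*(-3244 + (10 - 5*(-64))) = (-3861 - 4170*(-1/574))*(-3244 + (10 + 320)) = (-3861 + 2085/287)*(-3244 + 330) = -1106022/287*(-2914) = 3222948108/287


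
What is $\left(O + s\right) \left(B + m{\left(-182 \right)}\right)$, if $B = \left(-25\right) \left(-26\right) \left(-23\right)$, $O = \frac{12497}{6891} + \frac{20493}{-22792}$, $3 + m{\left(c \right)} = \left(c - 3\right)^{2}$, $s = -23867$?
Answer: $- \frac{273633169140199}{594923} \approx -4.5995 \cdot 10^{8}$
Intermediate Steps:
$m{\left(c \right)} = -3 + \left(-3 + c\right)^{2}$ ($m{\left(c \right)} = -3 + \left(c - 3\right)^{2} = -3 + \left(-3 + c\right)^{2}$)
$O = \frac{13055851}{14278152}$ ($O = 12497 \cdot \frac{1}{6891} + 20493 \left(- \frac{1}{22792}\right) = \frac{12497}{6891} - \frac{1863}{2072} = \frac{13055851}{14278152} \approx 0.91439$)
$B = -14950$ ($B = 650 \left(-23\right) = -14950$)
$\left(O + s\right) \left(B + m{\left(-182 \right)}\right) = \left(\frac{13055851}{14278152} - 23867\right) \left(-14950 - \left(3 - \left(-3 - 182\right)^{2}\right)\right) = - \frac{340763597933 \left(-14950 - \left(3 - \left(-185\right)^{2}\right)\right)}{14278152} = - \frac{340763597933 \left(-14950 + \left(-3 + 34225\right)\right)}{14278152} = - \frac{340763597933 \left(-14950 + 34222\right)}{14278152} = \left(- \frac{340763597933}{14278152}\right) 19272 = - \frac{273633169140199}{594923}$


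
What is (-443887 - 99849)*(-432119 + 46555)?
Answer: 209645027104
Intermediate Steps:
(-443887 - 99849)*(-432119 + 46555) = -543736*(-385564) = 209645027104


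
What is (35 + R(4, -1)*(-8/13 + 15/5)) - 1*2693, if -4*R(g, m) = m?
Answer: -138185/52 ≈ -2657.4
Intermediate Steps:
R(g, m) = -m/4
(35 + R(4, -1)*(-8/13 + 15/5)) - 1*2693 = (35 + (-¼*(-1))*(-8/13 + 15/5)) - 1*2693 = (35 + (-8*1/13 + 15*(⅕))/4) - 2693 = (35 + (-8/13 + 3)/4) - 2693 = (35 + (¼)*(31/13)) - 2693 = (35 + 31/52) - 2693 = 1851/52 - 2693 = -138185/52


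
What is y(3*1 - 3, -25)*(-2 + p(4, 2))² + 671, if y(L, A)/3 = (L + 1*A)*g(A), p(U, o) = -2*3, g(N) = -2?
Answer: 10271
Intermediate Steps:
p(U, o) = -6
y(L, A) = -6*A - 6*L (y(L, A) = 3*((L + 1*A)*(-2)) = 3*((L + A)*(-2)) = 3*((A + L)*(-2)) = 3*(-2*A - 2*L) = -6*A - 6*L)
y(3*1 - 3, -25)*(-2 + p(4, 2))² + 671 = (-6*(-25) - 6*(3*1 - 3))*(-2 - 6)² + 671 = (150 - 6*(3 - 3))*(-8)² + 671 = (150 - 6*0)*64 + 671 = (150 + 0)*64 + 671 = 150*64 + 671 = 9600 + 671 = 10271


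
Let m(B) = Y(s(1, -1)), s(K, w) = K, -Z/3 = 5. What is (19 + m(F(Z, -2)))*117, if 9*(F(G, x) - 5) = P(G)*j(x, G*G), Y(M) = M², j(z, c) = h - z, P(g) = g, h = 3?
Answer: 2340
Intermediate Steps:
Z = -15 (Z = -3*5 = -15)
j(z, c) = 3 - z
F(G, x) = 5 + G*(3 - x)/9 (F(G, x) = 5 + (G*(3 - x))/9 = 5 + G*(3 - x)/9)
m(B) = 1 (m(B) = 1² = 1)
(19 + m(F(Z, -2)))*117 = (19 + 1)*117 = 20*117 = 2340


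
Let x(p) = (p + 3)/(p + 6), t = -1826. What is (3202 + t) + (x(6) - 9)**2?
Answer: 23105/16 ≈ 1444.1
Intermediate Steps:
x(p) = (3 + p)/(6 + p)
(3202 + t) + (x(6) - 9)**2 = (3202 - 1826) + ((3 + 6)/(6 + 6) - 9)**2 = 1376 + (9/12 - 9)**2 = 1376 + ((1/12)*9 - 9)**2 = 1376 + (3/4 - 9)**2 = 1376 + (-33/4)**2 = 1376 + 1089/16 = 23105/16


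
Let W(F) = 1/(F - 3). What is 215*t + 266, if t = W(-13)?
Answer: 4041/16 ≈ 252.56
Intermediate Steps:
W(F) = 1/(-3 + F)
t = -1/16 (t = 1/(-3 - 13) = 1/(-16) = -1/16 ≈ -0.062500)
215*t + 266 = 215*(-1/16) + 266 = -215/16 + 266 = 4041/16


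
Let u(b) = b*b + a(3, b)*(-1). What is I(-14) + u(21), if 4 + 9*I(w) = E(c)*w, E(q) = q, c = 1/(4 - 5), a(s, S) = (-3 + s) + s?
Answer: 3952/9 ≈ 439.11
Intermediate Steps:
a(s, S) = -3 + 2*s
c = -1 (c = 1/(-1) = -1)
u(b) = -3 + b² (u(b) = b*b + (-3 + 2*3)*(-1) = b² + (-3 + 6)*(-1) = b² + 3*(-1) = b² - 3 = -3 + b²)
I(w) = -4/9 - w/9 (I(w) = -4/9 + (-w)/9 = -4/9 - w/9)
I(-14) + u(21) = (-4/9 - ⅑*(-14)) + (-3 + 21²) = (-4/9 + 14/9) + (-3 + 441) = 10/9 + 438 = 3952/9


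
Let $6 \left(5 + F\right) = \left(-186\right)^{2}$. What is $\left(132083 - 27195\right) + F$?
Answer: $110649$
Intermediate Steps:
$F = 5761$ ($F = -5 + \frac{\left(-186\right)^{2}}{6} = -5 + \frac{1}{6} \cdot 34596 = -5 + 5766 = 5761$)
$\left(132083 - 27195\right) + F = \left(132083 - 27195\right) + 5761 = 104888 + 5761 = 110649$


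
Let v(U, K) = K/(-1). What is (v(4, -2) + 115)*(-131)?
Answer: -15327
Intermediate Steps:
v(U, K) = -K (v(U, K) = K*(-1) = -K)
(v(4, -2) + 115)*(-131) = (-1*(-2) + 115)*(-131) = (2 + 115)*(-131) = 117*(-131) = -15327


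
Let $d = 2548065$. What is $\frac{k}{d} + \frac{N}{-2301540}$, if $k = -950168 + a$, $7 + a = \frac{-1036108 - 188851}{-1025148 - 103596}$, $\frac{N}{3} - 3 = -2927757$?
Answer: $\frac{379887432159876053}{110324821649529240} \approx 3.4434$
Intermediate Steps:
$N = -8783262$ ($N = 9 + 3 \left(-2927757\right) = 9 - 8783271 = -8783262$)
$a = - \frac{6676249}{1128744}$ ($a = -7 + \frac{-1036108 - 188851}{-1025148 - 103596} = -7 - \frac{1224959}{-1128744} = -7 - - \frac{1224959}{1128744} = -7 + \frac{1224959}{1128744} = - \frac{6676249}{1128744} \approx -5.9148$)
$k = - \frac{1072503105241}{1128744}$ ($k = -950168 - \frac{6676249}{1128744} = - \frac{1072503105241}{1128744} \approx -9.5017 \cdot 10^{5}$)
$\frac{k}{d} + \frac{N}{-2301540} = - \frac{1072503105241}{1128744 \cdot 2548065} - \frac{8783262}{-2301540} = \left(- \frac{1072503105241}{1128744}\right) \frac{1}{2548065} - - \frac{1463877}{383590} = - \frac{1072503105241}{2876113080360} + \frac{1463877}{383590} = \frac{379887432159876053}{110324821649529240}$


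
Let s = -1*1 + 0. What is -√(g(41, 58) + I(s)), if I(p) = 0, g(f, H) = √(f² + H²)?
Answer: -5045^(¼) ≈ -8.4278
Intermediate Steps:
s = -1 (s = -1 + 0 = -1)
g(f, H) = √(H² + f²)
-√(g(41, 58) + I(s)) = -√(√(58² + 41²) + 0) = -√(√(3364 + 1681) + 0) = -√(√5045 + 0) = -√(√5045) = -5045^(¼)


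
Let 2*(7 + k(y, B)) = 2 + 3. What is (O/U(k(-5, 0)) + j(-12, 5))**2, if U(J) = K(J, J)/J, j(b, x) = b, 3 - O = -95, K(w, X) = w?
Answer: 7396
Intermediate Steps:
O = 98 (O = 3 - 1*(-95) = 3 + 95 = 98)
k(y, B) = -9/2 (k(y, B) = -7 + (2 + 3)/2 = -7 + (1/2)*5 = -7 + 5/2 = -9/2)
U(J) = 1 (U(J) = J/J = 1)
(O/U(k(-5, 0)) + j(-12, 5))**2 = (98/1 - 12)**2 = (98*1 - 12)**2 = (98 - 12)**2 = 86**2 = 7396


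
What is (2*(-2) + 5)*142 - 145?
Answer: -3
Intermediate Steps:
(2*(-2) + 5)*142 - 145 = (-4 + 5)*142 - 145 = 1*142 - 145 = 142 - 145 = -3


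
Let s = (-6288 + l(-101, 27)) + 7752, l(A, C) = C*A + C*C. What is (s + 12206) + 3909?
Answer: 15581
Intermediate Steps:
l(A, C) = C² + A*C (l(A, C) = A*C + C² = C² + A*C)
s = -534 (s = (-6288 + 27*(-101 + 27)) + 7752 = (-6288 + 27*(-74)) + 7752 = (-6288 - 1998) + 7752 = -8286 + 7752 = -534)
(s + 12206) + 3909 = (-534 + 12206) + 3909 = 11672 + 3909 = 15581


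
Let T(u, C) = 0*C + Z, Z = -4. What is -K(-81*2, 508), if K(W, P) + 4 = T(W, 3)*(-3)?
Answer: -8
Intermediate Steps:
T(u, C) = -4 (T(u, C) = 0*C - 4 = 0 - 4 = -4)
K(W, P) = 8 (K(W, P) = -4 - 4*(-3) = -4 + 12 = 8)
-K(-81*2, 508) = -1*8 = -8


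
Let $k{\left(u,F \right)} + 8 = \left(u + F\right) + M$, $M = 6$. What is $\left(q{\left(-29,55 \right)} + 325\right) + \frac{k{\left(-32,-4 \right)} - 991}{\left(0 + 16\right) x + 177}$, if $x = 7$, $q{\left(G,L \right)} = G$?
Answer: $\frac{84515}{289} \approx 292.44$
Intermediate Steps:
$k{\left(u,F \right)} = -2 + F + u$ ($k{\left(u,F \right)} = -8 + \left(\left(u + F\right) + 6\right) = -8 + \left(\left(F + u\right) + 6\right) = -8 + \left(6 + F + u\right) = -2 + F + u$)
$\left(q{\left(-29,55 \right)} + 325\right) + \frac{k{\left(-32,-4 \right)} - 991}{\left(0 + 16\right) x + 177} = \left(-29 + 325\right) + \frac{\left(-2 - 4 - 32\right) - 991}{\left(0 + 16\right) 7 + 177} = 296 + \frac{-38 - 991}{16 \cdot 7 + 177} = 296 - \frac{1029}{112 + 177} = 296 - \frac{1029}{289} = \frac{84515}{289}$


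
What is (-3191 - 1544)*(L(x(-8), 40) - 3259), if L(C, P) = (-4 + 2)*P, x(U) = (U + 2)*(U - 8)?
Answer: 15810165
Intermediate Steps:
x(U) = (-8 + U)*(2 + U) (x(U) = (2 + U)*(-8 + U) = (-8 + U)*(2 + U))
L(C, P) = -2*P
(-3191 - 1544)*(L(x(-8), 40) - 3259) = (-3191 - 1544)*(-2*40 - 3259) = -4735*(-80 - 3259) = -4735*(-3339) = 15810165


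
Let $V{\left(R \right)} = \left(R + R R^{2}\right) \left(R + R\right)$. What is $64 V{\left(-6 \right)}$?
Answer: $170496$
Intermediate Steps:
$V{\left(R \right)} = 2 R \left(R + R^{3}\right)$ ($V{\left(R \right)} = \left(R + R^{3}\right) 2 R = 2 R \left(R + R^{3}\right)$)
$64 V{\left(-6 \right)} = 64 \cdot 2 \left(-6\right)^{2} \left(1 + \left(-6\right)^{2}\right) = 64 \cdot 2 \cdot 36 \left(1 + 36\right) = 64 \cdot 2 \cdot 36 \cdot 37 = 64 \cdot 2664 = 170496$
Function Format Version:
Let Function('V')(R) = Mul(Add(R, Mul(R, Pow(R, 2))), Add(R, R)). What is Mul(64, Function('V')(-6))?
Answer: 170496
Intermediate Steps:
Function('V')(R) = Mul(2, R, Add(R, Pow(R, 3))) (Function('V')(R) = Mul(Add(R, Pow(R, 3)), Mul(2, R)) = Mul(2, R, Add(R, Pow(R, 3))))
Mul(64, Function('V')(-6)) = Mul(64, Mul(2, Pow(-6, 2), Add(1, Pow(-6, 2)))) = Mul(64, Mul(2, 36, Add(1, 36))) = Mul(64, Mul(2, 36, 37)) = Mul(64, 2664) = 170496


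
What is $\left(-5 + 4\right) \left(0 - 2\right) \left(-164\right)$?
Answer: $-328$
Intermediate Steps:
$\left(-5 + 4\right) \left(0 - 2\right) \left(-164\right) = \left(-1\right) \left(-2\right) \left(-164\right) = 2 \left(-164\right) = -328$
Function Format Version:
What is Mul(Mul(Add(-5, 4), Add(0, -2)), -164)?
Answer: -328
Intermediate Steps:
Mul(Mul(Add(-5, 4), Add(0, -2)), -164) = Mul(Mul(-1, -2), -164) = Mul(2, -164) = -328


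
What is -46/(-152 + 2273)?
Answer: -46/2121 ≈ -0.021688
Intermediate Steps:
-46/(-152 + 2273) = -46/2121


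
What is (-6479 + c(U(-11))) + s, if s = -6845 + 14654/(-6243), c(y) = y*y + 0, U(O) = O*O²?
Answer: 10976658937/6243 ≈ 1.7582e+6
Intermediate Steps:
U(O) = O³
c(y) = y² (c(y) = y² + 0 = y²)
s = -42747989/6243 (s = -6845 + 14654*(-1/6243) = -6845 - 14654/6243 = -42747989/6243 ≈ -6847.3)
(-6479 + c(U(-11))) + s = (-6479 + ((-11)³)²) - 42747989/6243 = (-6479 + (-1331)²) - 42747989/6243 = (-6479 + 1771561) - 42747989/6243 = 1765082 - 42747989/6243 = 10976658937/6243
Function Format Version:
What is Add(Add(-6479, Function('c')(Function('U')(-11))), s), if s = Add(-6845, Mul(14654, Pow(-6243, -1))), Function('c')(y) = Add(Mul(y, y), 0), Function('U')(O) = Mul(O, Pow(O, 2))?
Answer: Rational(10976658937, 6243) ≈ 1.7582e+6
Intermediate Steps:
Function('U')(O) = Pow(O, 3)
Function('c')(y) = Pow(y, 2) (Function('c')(y) = Add(Pow(y, 2), 0) = Pow(y, 2))
s = Rational(-42747989, 6243) (s = Add(-6845, Mul(14654, Rational(-1, 6243))) = Add(-6845, Rational(-14654, 6243)) = Rational(-42747989, 6243) ≈ -6847.3)
Add(Add(-6479, Function('c')(Function('U')(-11))), s) = Add(Add(-6479, Pow(Pow(-11, 3), 2)), Rational(-42747989, 6243)) = Add(Add(-6479, Pow(-1331, 2)), Rational(-42747989, 6243)) = Add(Add(-6479, 1771561), Rational(-42747989, 6243)) = Add(1765082, Rational(-42747989, 6243)) = Rational(10976658937, 6243)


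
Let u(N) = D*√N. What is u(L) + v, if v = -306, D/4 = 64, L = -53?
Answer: -306 + 256*I*√53 ≈ -306.0 + 1863.7*I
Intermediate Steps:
D = 256 (D = 4*64 = 256)
u(N) = 256*√N
u(L) + v = 256*√(-53) - 306 = 256*(I*√53) - 306 = 256*I*√53 - 306 = -306 + 256*I*√53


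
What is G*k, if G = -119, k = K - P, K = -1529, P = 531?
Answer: 245140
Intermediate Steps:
k = -2060 (k = -1529 - 1*531 = -1529 - 531 = -2060)
G*k = -119*(-2060) = 245140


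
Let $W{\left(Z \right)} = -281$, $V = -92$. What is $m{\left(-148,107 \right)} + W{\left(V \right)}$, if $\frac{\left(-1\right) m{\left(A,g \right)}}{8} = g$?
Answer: $-1137$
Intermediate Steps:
$m{\left(A,g \right)} = - 8 g$
$m{\left(-148,107 \right)} + W{\left(V \right)} = \left(-8\right) 107 - 281 = -856 - 281 = -1137$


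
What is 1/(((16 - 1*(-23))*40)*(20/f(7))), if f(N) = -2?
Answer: -1/15600 ≈ -6.4103e-5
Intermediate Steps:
1/(((16 - 1*(-23))*40)*(20/f(7))) = 1/(((16 - 1*(-23))*40)*(20/(-2))) = 1/(((16 + 23)*40)*(20*(-½))) = 1/((39*40)*(-10)) = 1/(1560*(-10)) = 1/(-15600) = -1/15600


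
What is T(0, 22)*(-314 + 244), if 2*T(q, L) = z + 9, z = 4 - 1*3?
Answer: -350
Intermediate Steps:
z = 1 (z = 4 - 3 = 1)
T(q, L) = 5 (T(q, L) = (1 + 9)/2 = (½)*10 = 5)
T(0, 22)*(-314 + 244) = 5*(-314 + 244) = 5*(-70) = -350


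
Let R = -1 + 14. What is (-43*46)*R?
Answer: -25714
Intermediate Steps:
R = 13
(-43*46)*R = -43*46*13 = -1978*13 = -25714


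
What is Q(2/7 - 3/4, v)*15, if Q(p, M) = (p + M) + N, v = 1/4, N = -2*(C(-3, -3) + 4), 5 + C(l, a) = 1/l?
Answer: 515/14 ≈ 36.786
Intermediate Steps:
C(l, a) = -5 + 1/l
N = 8/3 (N = -2*((-5 + 1/(-3)) + 4) = -2*((-5 - ⅓) + 4) = -2*(-16/3 + 4) = -2*(-4/3) = 8/3 ≈ 2.6667)
v = ¼ ≈ 0.25000
Q(p, M) = 8/3 + M + p (Q(p, M) = (p + M) + 8/3 = (M + p) + 8/3 = 8/3 + M + p)
Q(2/7 - 3/4, v)*15 = (8/3 + ¼ + (2/7 - 3/4))*15 = (8/3 + ¼ + (2*(⅐) - 3*¼))*15 = (8/3 + ¼ + (2/7 - ¾))*15 = (8/3 + ¼ - 13/28)*15 = (103/42)*15 = 515/14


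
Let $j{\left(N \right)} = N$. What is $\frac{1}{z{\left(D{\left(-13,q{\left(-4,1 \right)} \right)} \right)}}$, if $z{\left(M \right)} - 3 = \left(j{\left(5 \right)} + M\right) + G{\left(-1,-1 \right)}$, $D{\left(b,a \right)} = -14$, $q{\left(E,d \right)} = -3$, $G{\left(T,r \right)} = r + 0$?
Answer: $- \frac{1}{7} \approx -0.14286$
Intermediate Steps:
$G{\left(T,r \right)} = r$
$z{\left(M \right)} = 7 + M$ ($z{\left(M \right)} = 3 + \left(\left(5 + M\right) - 1\right) = 3 + \left(4 + M\right) = 7 + M$)
$\frac{1}{z{\left(D{\left(-13,q{\left(-4,1 \right)} \right)} \right)}} = \frac{1}{7 - 14} = \frac{1}{-7} = - \frac{1}{7}$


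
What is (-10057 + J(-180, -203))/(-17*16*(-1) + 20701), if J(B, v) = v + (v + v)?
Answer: -10666/20973 ≈ -0.50856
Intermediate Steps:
J(B, v) = 3*v (J(B, v) = v + 2*v = 3*v)
(-10057 + J(-180, -203))/(-17*16*(-1) + 20701) = (-10057 + 3*(-203))/(-17*16*(-1) + 20701) = (-10057 - 609)/(-272*(-1) + 20701) = -10666/(272 + 20701) = -10666/20973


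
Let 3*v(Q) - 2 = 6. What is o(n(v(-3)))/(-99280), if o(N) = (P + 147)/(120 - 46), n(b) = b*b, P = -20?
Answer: -127/7346720 ≈ -1.7287e-5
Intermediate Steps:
v(Q) = 8/3 (v(Q) = ⅔ + (⅓)*6 = ⅔ + 2 = 8/3)
n(b) = b²
o(N) = 127/74 (o(N) = (-20 + 147)/(120 - 46) = 127/74)
o(n(v(-3)))/(-99280) = (127/74)/(-99280) = (127/74)*(-1/99280) = -127/7346720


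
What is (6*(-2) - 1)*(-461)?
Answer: 5993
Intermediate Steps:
(6*(-2) - 1)*(-461) = (-12 - 1)*(-461) = -13*(-461) = 5993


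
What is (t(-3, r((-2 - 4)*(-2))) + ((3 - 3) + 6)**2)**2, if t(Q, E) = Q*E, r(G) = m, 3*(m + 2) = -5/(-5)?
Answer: 1681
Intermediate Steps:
m = -5/3 (m = -2 + (-5/(-5))/3 = -2 + (-5*(-1/5))/3 = -2 + (1/3)*1 = -2 + 1/3 = -5/3 ≈ -1.6667)
r(G) = -5/3
t(Q, E) = E*Q
(t(-3, r((-2 - 4)*(-2))) + ((3 - 3) + 6)**2)**2 = (-5/3*(-3) + ((3 - 3) + 6)**2)**2 = (5 + (0 + 6)**2)**2 = (5 + 6**2)**2 = (5 + 36)**2 = 41**2 = 1681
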